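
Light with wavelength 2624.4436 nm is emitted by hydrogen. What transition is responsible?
n = 6 → n = 4

First, find the photon energy from the wavelength (hc = 1239.84 eV·nm):
E = hc/λ = 1239.84 eV·nm / 2624.4436 nm = 0.47242014 eV

The energy levels of hydrogen satisfy E_n = -13.6057 / n² eV, so an emission n_i → n_f releases
ΔE = 13.6057 × (1/n_f² − 1/n_i²) eV.

Setting ΔE equal to the photon energy:
1/n_f² − 1/n_i² = 0.47242014 / 13.6057 = 0.034722222

Since 1/n_i² must be positive, we need 1/n_f² > 0.034722222, i.e. n_f ≤ 5. For each allowed n_f, solve n_i = (1/n_f² − 0.034722222)^(−1/2) and check whether it is a whole number:
  n_f = 1: 1/n_i² = 1.000000000 − 0.034722222 = 0.965277778 → n_i = 1.018  (not an integer) ✗
  n_f = 2: 1/n_i² = 0.250000000 − 0.034722222 = 0.215277778 → n_i = 2.155  (not an integer) ✗
  n_f = 3: 1/n_i² = 0.111111111 − 0.034722222 = 0.076388889 → n_i = 3.618  (not an integer) ✗
  n_f = 4: 1/n_i² = 0.062500000 − 0.034722222 = 0.027777778 → n_i = 6.000  → integer, n_i = 6 ✓
  n_f = 5: 1/n_i² = 0.040000000 − 0.034722222 = 0.005277778 → n_i = 13.765  (not an integer) ✗

Only n_f = 4 gives an integer upper level, n_i = 6.

The transition is from n = 6 to n = 4 (emission).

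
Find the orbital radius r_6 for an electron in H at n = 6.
1.9050 nm (or 19.0504 Å)

The Bohr radius formula is:
r_n = n² a₀ / Z

where a₀ = 0.0529177 nm is the Bohr radius.

For H (Z = 1) at n = 6:
r_6 = 6² × 0.0529177 nm / 1
r_6 = 36 × 0.0529177 nm / 1
r_6 = 1.90504 nm / 1
r_6 = 1.9050 nm

The electron orbits at approximately 1.9050 nm from the nucleus.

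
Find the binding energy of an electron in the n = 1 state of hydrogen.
13.606 eV

The ionization energy is the energy needed to remove the electron completely (n → ∞).

For hydrogen, E_n = -13.6057 eV / n².

At n = 1: E_1 = -13.6057 / 1² = -13.605700 eV
At n = ∞: E_∞ = 0 eV

Ionization energy = E_∞ - E_1 = 0 - (-13.605700) = 13.605700 eV
Ionization energy ≈ 13.606 eV

This is also called the binding energy of the electron in state n = 1.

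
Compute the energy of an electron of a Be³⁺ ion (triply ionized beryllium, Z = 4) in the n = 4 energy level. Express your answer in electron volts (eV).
-13.61 eV

The energy levels of a hydrogen-like atom are given by:
E_n = -13.6057 Z² / n² eV  (with Z = 4 for Be³⁺)

For n = 4:
E_4 = -13.6057 × 4² / 4²
E_4 = -13.6057 × 16 / 16
E_4 = -13.61 eV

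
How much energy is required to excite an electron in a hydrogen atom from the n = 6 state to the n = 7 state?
0.10 eV

The energy levels of a hydrogen-like atom are E_n = -13.6057 eV / n².

Energy at n = 6: E_6 = -13.6057 / 6² = -0.37794 eV
Energy at n = 7: E_7 = -13.6057 / 7² = -0.27767 eV

The excitation energy is the difference:
ΔE = E_7 - E_6
ΔE = -0.27767 - (-0.37794)
ΔE = 0.10 eV

Since this is positive, energy must be absorbed (photon absorption).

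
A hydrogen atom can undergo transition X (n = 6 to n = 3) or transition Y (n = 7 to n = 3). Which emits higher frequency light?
7 → 3

Calculate the energy for each transition:

Transition 6 → 3:
ΔE₁ = |E_3 - E_6| = |-13.6057/3² - (-13.6057/6²)|
ΔE₁ = |-1.511744444 - (-0.377936111)| = 1.133808 eV

Transition 7 → 3:
ΔE₂ = |E_3 - E_7| = |-13.6057/3² - (-13.6057/7²)|
ΔE₂ = |-1.511744444 - (-0.277667347)| = 1.234077 eV

Since 1.234077 eV > 1.133808 eV, the transition 7 → 3 emits the more energetic photon.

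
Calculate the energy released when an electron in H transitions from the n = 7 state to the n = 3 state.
1.23 eV

The energy levels are E_n = -13.6057 eV / n².

Energy at n = 7: E_7 = -13.6057 / 7² = -0.27767 eV
Energy at n = 3: E_3 = -13.6057 / 3² = -1.51174 eV

For emission (electron falling to lower state), the photon energy is:
E_photon = E_7 - E_3 = |-0.27767 - (-1.51174)|
E_photon = 1.23 eV

This energy is carried away by the emitted photon.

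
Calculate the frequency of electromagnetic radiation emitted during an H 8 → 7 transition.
1.57359e+13 Hz

First, find the transition energy:
E_8 = -13.6057 / 8² = -0.2125890625 eV
E_7 = -13.6057 / 7² = -0.2776673469 eV
|ΔE| = |E_7 - E_8| = 0.0650782844 eV

Convert to Joules: E = 0.0650782844 eV × (1.602177 × 10⁻¹⁹ J/eV) = 1.0426693e-20 J

Using E = hf:
f = E/h = 1.0426693e-20 J / (6.62607 × 10⁻³⁴ J·s)
f = 1.57359e+13 Hz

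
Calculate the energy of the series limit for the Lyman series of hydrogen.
13.60570 eV

The series limit corresponds to the transition from n = ∞ to n = 1.
This is the highest energy (shortest wavelength) transition in the Lyman series.

E_∞ = 0 eV
E_1 = -13.6057 / 1² = -13.60570 eV

Energy at series limit:
ΔE = E_∞ - E_1 = 0 - (-13.60570) = 13.60570 eV

This energy equals the ionization energy from the n = 1 state of hydrogen.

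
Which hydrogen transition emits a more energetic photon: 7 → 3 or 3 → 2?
3 → 2

Calculate the energy for each transition:

Transition 7 → 3:
ΔE₁ = |E_3 - E_7| = |-13.6057/3² - (-13.6057/7²)|
ΔE₁ = |-1.511744444444 - (-0.277667346939)| = 1.234077098 eV

Transition 3 → 2:
ΔE₂ = |E_2 - E_3| = |-13.6057/2² - (-13.6057/3²)|
ΔE₂ = |-3.401425000000 - (-1.511744444444)| = 1.889680556 eV

Since 1.889680556 eV > 1.234077098 eV, the transition 3 → 2 emits the more energetic photon.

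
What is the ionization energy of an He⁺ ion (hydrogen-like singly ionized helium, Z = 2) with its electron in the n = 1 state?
54.4228 eV

The ionization energy is the energy needed to remove the electron completely (n → ∞).

For a hydrogen-like ion with Z = 2, E_n = -13.6057 Z² / n² eV.

At n = 1: E_1 = -13.6057 × 2² / 1² = -54.4228000 eV
At n = ∞: E_∞ = 0 eV

Ionization energy = E_∞ - E_1 = 0 - (-54.4228000) = 54.4228000 eV
Ionization energy ≈ 54.4228 eV

This is also called the binding energy of the electron in state n = 1.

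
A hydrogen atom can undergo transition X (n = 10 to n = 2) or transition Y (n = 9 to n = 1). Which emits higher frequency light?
9 → 1

Calculate the energy for each transition:

Transition 10 → 2:
ΔE₁ = |E_2 - E_10| = |-13.6057/2² - (-13.6057/10²)|
ΔE₁ = |-3.401425000000 - (-0.136057000000)| = 3.265368000 eV

Transition 9 → 1:
ΔE₂ = |E_1 - E_9| = |-13.6057/1² - (-13.6057/9²)|
ΔE₂ = |-13.605700000000 - (-0.167971604938)| = 13.437728395 eV

Since 13.437728395 eV > 3.265368000 eV, the transition 9 → 1 emits the more energetic photon.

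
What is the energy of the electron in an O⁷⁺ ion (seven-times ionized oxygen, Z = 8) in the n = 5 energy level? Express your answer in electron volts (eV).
-34.831 eV

The energy levels of a hydrogen-like atom are given by:
E_n = -13.6057 Z² / n² eV  (with Z = 8 for O⁷⁺)

For n = 5:
E_5 = -13.6057 × 8² / 5²
E_5 = -13.6057 × 64 / 25
E_5 = -34.831 eV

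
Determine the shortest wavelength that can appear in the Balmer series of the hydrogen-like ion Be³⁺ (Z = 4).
22.7816 nm

The series limit corresponds to the transition from n = ∞ to n = 2.
This is the highest energy (shortest wavelength) transition in the Balmer series.

E_∞ = 0 eV
E_2 = -13.6057 × 4² / 2² = -54.422800 eV

Energy at series limit:
ΔE = E_∞ - E_2 = 0 - (-54.422800) = 54.422800 eV
λ = hc/E = 1239.84 eV·nm / 54.422800 eV = 22.7816 nm

This energy equals the ionization energy from the n = 2 state of Be³⁺.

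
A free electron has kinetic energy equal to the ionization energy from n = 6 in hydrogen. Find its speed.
3.64615e+05 m/s (or 0.1216% of c)

The binding energy at n = 6 for hydrogen is:
E_6 = -13.6057/6² = -0.377936111 eV
|E_6| = 0.377936111 eV

Convert to Joules:
KE = 0.377936111 eV × (1.602177 × 10⁻¹⁹ J/eV) = 6.0552054e-20 J

Using KE = ½mv²:
v = √(2·KE/m_e)
v = √(2 × 6.0552054e-20 J / 9.10938 × 10⁻³¹ kg)
v = 3.64615e+05 m/s

This is approximately 0.1216% the speed of light.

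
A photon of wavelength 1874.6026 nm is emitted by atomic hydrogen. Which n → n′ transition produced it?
n = 4 → n = 3

First, find the photon energy from the wavelength (hc = 1239.84 eV·nm):
E = hc/λ = 1239.84 eV·nm / 1874.6026 nm = 0.66138818 eV

The energy levels of hydrogen satisfy E_n = -13.6057 / n² eV, so an emission n_i → n_f releases
ΔE = 13.6057 × (1/n_f² − 1/n_i²) eV.

Setting ΔE equal to the photon energy:
1/n_f² − 1/n_i² = 0.66138818 / 13.6057 = 0.048611110

Since 1/n_i² must be positive, we need 1/n_f² > 0.048611110, i.e. n_f ≤ 4. For each allowed n_f, solve n_i = (1/n_f² − 0.048611110)^(−1/2) and check whether it is a whole number:
  n_f = 1: 1/n_i² = 1.000000000 − 0.048611110 = 0.951388890 → n_i = 1.025  (not an integer) ✗
  n_f = 2: 1/n_i² = 0.250000000 − 0.048611110 = 0.201388890 → n_i = 2.228  (not an integer) ✗
  n_f = 3: 1/n_i² = 0.111111111 − 0.048611110 = 0.062500001 → n_i = 4.000  → integer, n_i = 4 ✓
  n_f = 4: 1/n_i² = 0.062500000 − 0.048611110 = 0.013888890 → n_i = 8.485  (not an integer) ✗

Only n_f = 3 gives an integer upper level, n_i = 4.

The transition is from n = 4 to n = 3 (emission).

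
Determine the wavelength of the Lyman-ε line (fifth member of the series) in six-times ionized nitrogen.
1.913 nm

The lines of a series are numbered from the longest wavelength (smallest ΔE) outward; the fifth line is the transition from n = n_f + 5 to n_f.
The Lyman series has all transitions ending at n_f = 1.

For N⁶⁺ (Z = 7), the fifth line (ε-line) is the jump from n = 6 to n = 1:
E_6 = -13.6057 × 7² / 6² = -18.51887 eV
E_1 = -13.6057 × 7² / 1² = -666.67930 eV
ΔE = E_6 - E_1 = 648.16043 eV

λ = hc/E = 1239.84 eV·nm / 648.16043 eV
λ = 1.913 nm

This is the ε-line of the Lyman series in N⁶⁺.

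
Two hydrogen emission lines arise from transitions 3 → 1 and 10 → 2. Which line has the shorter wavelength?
3 → 1

Calculate the energy for each transition:

Transition 3 → 1:
ΔE₁ = |E_1 - E_3| = |-13.6057/1² - (-13.6057/3²)|
ΔE₁ = |-13.6057000000 - (-1.5117444444)| = 12.0939556 eV

Transition 10 → 2:
ΔE₂ = |E_2 - E_10| = |-13.6057/2² - (-13.6057/10²)|
ΔE₂ = |-3.4014250000 - (-0.1360570000)| = 3.2653680 eV

Since 12.0939556 eV > 3.2653680 eV, the transition 3 → 1 emits the more energetic photon.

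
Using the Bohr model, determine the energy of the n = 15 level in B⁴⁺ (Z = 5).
-1.5117 eV

For hydrogen-like ions, the energy levels scale with Z²:
E_n = -13.6057 Z² / n² eV

For B⁴⁺ (Z = 5) at n = 15:
E_15 = -13.6057 × 5² / 15²
E_15 = -13.6057 × 25 / 225
E_15 = -340.1425 / 225
E_15 = -1.5117 eV

The energy is 25 times more negative than hydrogen at the same n due to the stronger nuclear charge.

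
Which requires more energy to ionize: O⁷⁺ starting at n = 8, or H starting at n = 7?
O⁷⁺ at n = 8 (E = -13.61 eV)

Using E_n = -13.6057 Z² / n² eV:

O⁷⁺ (Z = 8) at n = 8:
E = -13.6057 × 8² / 8² = -13.6057 × 64 / 64 = -13.60570 eV

H (Z = 1) at n = 7:
E = -13.6057 × 1² / 7² = -13.6057 × 1 / 49 = -0.27767 eV

Since -13.60570 eV < -0.27767 eV,
O⁷⁺ at n = 8 is more tightly bound (requires more energy to ionize).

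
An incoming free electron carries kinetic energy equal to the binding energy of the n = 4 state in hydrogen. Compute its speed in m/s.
5.4692e+05 m/s (or 0.18243% of c)

The binding energy at n = 4 for hydrogen is:
E_4 = -13.6057/4² = -0.85035625 eV
|E_4| = 0.85035625 eV

Convert to Joules:
KE = 0.85035625 eV × (1.602177 × 10⁻¹⁹ J/eV) = 1.362421e-19 J

Using KE = ½mv²:
v = √(2·KE/m_e)
v = √(2 × 1.362421e-19 J / 9.10938 × 10⁻³¹ kg)
v = 5.4692e+05 m/s

This is approximately 0.18243% the speed of light.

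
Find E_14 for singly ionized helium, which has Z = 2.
-0.278 eV

For hydrogen-like ions, the energy levels scale with Z²:
E_n = -13.6057 Z² / n² eV

For He⁺ (Z = 2) at n = 14:
E_14 = -13.6057 × 2² / 14²
E_14 = -13.6057 × 4 / 196
E_14 = -54.4228 / 196
E_14 = -0.278 eV

The energy is 4 times more negative than hydrogen at the same n due to the stronger nuclear charge.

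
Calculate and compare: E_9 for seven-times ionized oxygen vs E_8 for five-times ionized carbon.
O⁷⁺ at n = 9 (E = -10.7502 eV)

Using E_n = -13.6057 Z² / n² eV:

O⁷⁺ (Z = 8) at n = 9:
E = -13.6057 × 8² / 9² = -13.6057 × 64 / 81 = -10.7501827 eV

C⁵⁺ (Z = 6) at n = 8:
E = -13.6057 × 6² / 8² = -13.6057 × 36 / 64 = -7.6532063 eV

Since -10.7501827 eV < -7.6532063 eV,
O⁷⁺ at n = 9 is more tightly bound (requires more energy to ionize).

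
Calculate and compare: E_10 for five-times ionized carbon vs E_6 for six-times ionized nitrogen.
N⁶⁺ at n = 6 (E = -18.51887 eV)

Using E_n = -13.6057 Z² / n² eV:

C⁵⁺ (Z = 6) at n = 10:
E = -13.6057 × 6² / 10² = -13.6057 × 36 / 100 = -4.89805200 eV

N⁶⁺ (Z = 7) at n = 6:
E = -13.6057 × 7² / 6² = -13.6057 × 49 / 36 = -18.51886944 eV

Since -18.51886944 eV < -4.89805200 eV,
N⁶⁺ at n = 6 is more tightly bound (requires more energy to ionize).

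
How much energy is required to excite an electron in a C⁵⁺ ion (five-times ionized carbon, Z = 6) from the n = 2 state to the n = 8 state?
114.798094 eV

The energy levels of a hydrogen-like atom are E_n = -13.6057 Z² eV / n².

Energy at n = 2: E_2 = -13.6057 × 6² / 2² = -122.451300000 eV
Energy at n = 8: E_8 = -13.6057 × 6² / 8² = -7.653206250 eV

The excitation energy is the difference:
ΔE = E_8 - E_2
ΔE = -7.653206250 - (-122.451300000)
ΔE = 114.798094 eV

Since this is positive, energy must be absorbed (photon absorption).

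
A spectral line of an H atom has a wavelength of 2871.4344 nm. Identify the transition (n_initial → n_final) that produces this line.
n = 11 → n = 5

First, find the photon energy from the wavelength (hc = 1239.84 eV·nm):
E = hc/λ = 1239.84 eV·nm / 2871.4344 nm = 0.43178420 eV

The energy levels of hydrogen satisfy E_n = -13.6057 / n² eV, so an emission n_i → n_f releases
ΔE = 13.6057 × (1/n_f² − 1/n_i²) eV.

Setting ΔE equal to the photon energy:
1/n_f² − 1/n_i² = 0.43178420 / 13.6057 = 0.031735537

Since 1/n_i² must be positive, we need 1/n_f² > 0.031735537, i.e. n_f ≤ 5. For each allowed n_f, solve n_i = (1/n_f² − 0.031735537)^(−1/2) and check whether it is a whole number:
  n_f = 1: 1/n_i² = 1.000000000 − 0.031735537 = 0.968264463 → n_i = 1.016  (not an integer) ✗
  n_f = 2: 1/n_i² = 0.250000000 − 0.031735537 = 0.218264463 → n_i = 2.140  (not an integer) ✗
  n_f = 3: 1/n_i² = 0.111111111 − 0.031735537 = 0.079375574 → n_i = 3.549  (not an integer) ✗
  n_f = 4: 1/n_i² = 0.062500000 − 0.031735537 = 0.030764463 → n_i = 5.701  (not an integer) ✗
  n_f = 5: 1/n_i² = 0.040000000 − 0.031735537 = 0.008264463 → n_i = 11.000  → integer, n_i = 11 ✓

Only n_f = 5 gives an integer upper level, n_i = 11.

The transition is from n = 11 to n = 5 (emission).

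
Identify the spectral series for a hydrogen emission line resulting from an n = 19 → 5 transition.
Pfund series

The spectral series in hydrogen are named based on the final (lower) energy level:
- Lyman series: n_final = 1 (ultraviolet)
- Balmer series: n_final = 2 (visible/near-UV)
- Paschen series: n_final = 3 (infrared)
- Brackett series: n_final = 4 (infrared)
- Pfund series: n_final = 5 (far infrared)

Since this transition ends at n = 5, it belongs to the Pfund series.

For reference, this 19 → 5 line has photon energy
ΔE = 13.6057 eV × (1/5² - 1/19²) = 0.50653908033 eV,
corresponding to wavelength λ = hc/ΔE = 1239.84 eV·nm / 0.50653908033 eV = 2447.66899 nm in the far infrared region.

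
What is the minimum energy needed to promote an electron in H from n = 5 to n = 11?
0.4318 eV

The energy levels of a hydrogen-like atom are E_n = -13.6057 eV / n².

Energy at n = 5: E_5 = -13.6057 / 5² = -0.5442280 eV
Energy at n = 11: E_11 = -13.6057 / 11² = -0.1124438 eV

The excitation energy is the difference:
ΔE = E_11 - E_5
ΔE = -0.1124438 - (-0.5442280)
ΔE = 0.4318 eV

Since this is positive, energy must be absorbed (photon absorption).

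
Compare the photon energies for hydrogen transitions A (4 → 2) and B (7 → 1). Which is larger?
7 → 1

Calculate the energy for each transition:

Transition 4 → 2:
ΔE₁ = |E_2 - E_4| = |-13.6057/2² - (-13.6057/4²)|
ΔE₁ = |-3.40142500 - (-0.85035625)| = 2.55107 eV

Transition 7 → 1:
ΔE₂ = |E_1 - E_7| = |-13.6057/1² - (-13.6057/7²)|
ΔE₂ = |-13.60570000 - (-0.27766735)| = 13.32803 eV

Since 13.32803 eV > 2.55107 eV, the transition 7 → 1 emits the more energetic photon.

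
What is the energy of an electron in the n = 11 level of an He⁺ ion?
-0.44978 eV

For hydrogen-like ions, the energy levels scale with Z²:
E_n = -13.6057 Z² / n² eV

For He⁺ (Z = 2) at n = 11:
E_11 = -13.6057 × 2² / 11²
E_11 = -13.6057 × 4 / 121
E_11 = -54.4228 / 121
E_11 = -0.44978 eV

The energy is 4 times more negative than hydrogen at the same n due to the stronger nuclear charge.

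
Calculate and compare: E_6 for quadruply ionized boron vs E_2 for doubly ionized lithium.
Li²⁺ at n = 2 (E = -30.61283 eV)

Using E_n = -13.6057 Z² / n² eV:

B⁴⁺ (Z = 5) at n = 6:
E = -13.6057 × 5² / 6² = -13.6057 × 25 / 36 = -9.44840278 eV

Li²⁺ (Z = 3) at n = 2:
E = -13.6057 × 3² / 2² = -13.6057 × 9 / 4 = -30.61282500 eV

Since -30.61282500 eV < -9.44840278 eV,
Li²⁺ at n = 2 is more tightly bound (requires more energy to ionize).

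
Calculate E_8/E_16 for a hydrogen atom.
4.000000

Using E_n = -13.6057 Z² / n² eV with Z = 1:

E_8 = -13.6057 / 8² = -13.6057 / 64 = -0.212589062500 eV
E_16 = -13.6057 / 16² = -13.6057 / 256 = -0.053147265625 eV

The ratio is:
E_8/E_16 = (-0.212589062500) / (-0.053147265625)
E_8/E_16 = (-13.6057/64) / (-13.6057/256)
E_8/E_16 = 256/64
E_8/E_16 = 4.000000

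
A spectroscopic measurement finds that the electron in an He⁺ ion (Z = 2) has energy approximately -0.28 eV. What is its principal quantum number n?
n = 14

The exact energy levels follow E_n = -13.6057 Z² / n² eV with Z = 2.

The measured value (-0.28 eV) is reported to only 2 significant figures, so we must test candidate n values and see which one matches to that precision.

Candidate energies:
  n = 12:  E = -13.6057 × 2² / 12² = -0.37794 eV
  n = 13:  E = -13.6057 × 2² / 13² = -0.32203 eV
  n = 14:  E = -13.6057 × 2² / 14² = -0.27767 eV  ← matches
  n = 15:  E = -13.6057 × 2² / 15² = -0.24188 eV
  n = 16:  E = -13.6057 × 2² / 16² = -0.21259 eV

Checking against the measurement of -0.28 eV (2 sig figs), only n = 14 agrees:
E_14 = -0.27767 eV, which rounds to -0.28 eV ✓

Therefore n = 14.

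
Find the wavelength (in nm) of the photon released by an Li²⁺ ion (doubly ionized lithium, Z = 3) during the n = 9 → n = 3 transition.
102.517 nm

First, find the transition energy using E_n = -13.6057 Z² / n² eV:
E_9 = -13.6057 × 3² / 9² = -1.511744 eV
E_3 = -13.6057 × 3² / 3² = -13.605700 eV

Photon energy: |ΔE| = |E_3 - E_9| = 12.093956 eV

Convert to wavelength using E = hc/λ with hc = 1239.84 eV·nm:
λ = hc/E = 1239.84 eV·nm / 12.093956 eV
λ = 102.517 nm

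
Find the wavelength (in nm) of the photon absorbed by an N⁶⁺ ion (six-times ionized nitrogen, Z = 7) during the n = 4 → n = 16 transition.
31.739 nm

First, find the transition energy using E_n = -13.6057 Z² / n² eV:
E_4 = -13.6057 × 7² / 4² = -41.66746 eV
E_16 = -13.6057 × 7² / 16² = -2.60422 eV

Photon energy: |ΔE| = |E_16 - E_4| = 39.06324 eV

Convert to wavelength using E = hc/λ with hc = 1239.84 eV·nm:
λ = hc/E = 1239.84 eV·nm / 39.06324 eV
λ = 31.739 nm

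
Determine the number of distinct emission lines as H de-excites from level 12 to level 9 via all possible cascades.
6

The electron can occupy levels n = 9, 10, ..., 12 during de-excitation — that is m = 12 - 9 + 1 = 4 distinct levels.

The number of distinct spectral lines equals the number of ways to choose 2 of these m levels (each pair gives one possible emission transition):

Number of lines = m(m-1)/2 = 4×3/2 = 6

These correspond to all possible transitions between the 4 levels:
12 → 11, 12 → 10, 12 → 9, 11 → 10, 11 → 9, 10 → 9

Each transition produces a photon with a unique energy (and thus wavelength). This count does not depend on Z.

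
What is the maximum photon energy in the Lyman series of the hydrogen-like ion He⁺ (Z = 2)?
54.4228 eV

The series limit corresponds to the transition from n = ∞ to n = 1.
This is the highest energy (shortest wavelength) transition in the Lyman series.

E_∞ = 0 eV
E_1 = -13.6057 × 2² / 1² = -54.4228 eV

Energy at series limit:
ΔE = E_∞ - E_1 = 0 - (-54.4228) = 54.4228 eV

This energy equals the ionization energy from the n = 1 state of He⁺.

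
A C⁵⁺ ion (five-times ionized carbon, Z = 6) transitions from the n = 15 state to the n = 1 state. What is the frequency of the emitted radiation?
1.179e+17 Hz

First, find the transition energy:
E_15 = -13.6057 × 6² / 15² = -2.17691 eV
E_1 = -13.6057 × 6² / 1² = -489.80520 eV
|ΔE| = |E_1 - E_15| = 487.62829 eV

Convert to Joules: E = 487.62829 eV × (1.602177 × 10⁻¹⁹ J/eV) = 7.81267e-17 J

Using E = hf:
f = E/h = 7.81267e-17 J / (6.62607 × 10⁻³⁴ J·s)
f = 1.179e+17 Hz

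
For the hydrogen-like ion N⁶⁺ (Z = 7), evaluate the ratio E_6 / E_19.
10.0278

Using E_n = -13.6057 Z² / n² eV with Z = 7:

E_6 = -13.6057 × 7² / 6² = -666.6793 / 36 = -18.5188694444 eV
E_19 = -13.6057 × 7² / 19² = -666.6793 / 361 = -1.8467570637 eV

The ratio is:
E_6/E_19 = (-18.5188694444) / (-1.8467570637)
E_6/E_19 = (-666.6793/36) / (-666.6793/361)
E_6/E_19 = 361/36
E_6/E_19 = 10.0278
(Note: the Z² factors cancel in the ratio.)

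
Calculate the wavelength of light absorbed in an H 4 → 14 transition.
1587.62636 nm

First, find the transition energy using E_n = -13.6057 / n² eV:
E_4 = -13.6057 / 4² = -0.85035625000 eV
E_14 = -13.6057 / 14² = -0.06941683673 eV

Photon energy: |ΔE| = |E_14 - E_4| = 0.78093941327 eV

Convert to wavelength using E = hc/λ with hc = 1239.84 eV·nm:
λ = hc/E = 1239.84 eV·nm / 0.78093941327 eV
λ = 1587.62636 nm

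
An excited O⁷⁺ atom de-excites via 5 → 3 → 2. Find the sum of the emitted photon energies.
182.86 eV

The energy levels of O⁷⁺ are E_n = -13.6057 × 8² / n² eV.

First transition (5 → 3):
ΔE₁ = |E_3 - E_5|
ΔE₁ = |-96.75164444 - (-34.83059200)| = 61.92105 eV

Second transition (3 → 2):
ΔE₂ = |E_2 - E_3|
ΔE₂ = |-217.69120000 - (-96.75164444)| = 120.93956 eV

Total energy released:
E_total = ΔE₁ + ΔE₂ = 61.92105 + 120.93956 = 182.86 eV

Note: This equals the direct transition 5 → 2: 182.86 eV ✓
Energy is conserved regardless of the path taken.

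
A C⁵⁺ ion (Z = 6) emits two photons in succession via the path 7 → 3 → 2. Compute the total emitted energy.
112.45528 eV

The energy levels of C⁵⁺ are E_n = -13.6057 × 6² / n² eV.

First transition (7 → 3):
ΔE₁ = |E_3 - E_7|
ΔE₁ = |-54.42280000000 - (-9.99602448980)| = 44.42677551 eV

Second transition (3 → 2):
ΔE₂ = |E_2 - E_3|
ΔE₂ = |-122.45130000000 - (-54.42280000000)| = 68.02850000 eV

Total energy released:
E_total = ΔE₁ + ΔE₂ = 44.42677551 + 68.02850000 = 112.45528 eV

Note: This equals the direct transition 7 → 2: 112.45528 eV ✓
Energy is conserved regardless of the path taken.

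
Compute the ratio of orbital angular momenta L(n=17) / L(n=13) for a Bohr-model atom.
1.307692

In the Bohr model, L_n = nℏ, so the ratio is purely the ratio of quantum numbers:

L_17/L_13 = 17ℏ / 13ℏ = 17/13 = 1.307692

The angular momentum scales linearly with n.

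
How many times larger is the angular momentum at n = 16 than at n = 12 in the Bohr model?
1.333333

In the Bohr model, L_n = nℏ, so the ratio is purely the ratio of quantum numbers:

L_16/L_12 = 16ℏ / 12ℏ = 16/12 = 1.333333

The angular momentum scales linearly with n.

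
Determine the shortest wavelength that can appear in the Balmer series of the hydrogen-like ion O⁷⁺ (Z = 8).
5.70 nm

The series limit corresponds to the transition from n = ∞ to n = 2.
This is the highest energy (shortest wavelength) transition in the Balmer series.

E_∞ = 0 eV
E_2 = -13.6057 × 8² / 2² = -217.6912 eV

Energy at series limit:
ΔE = E_∞ - E_2 = 0 - (-217.6912) = 217.6912 eV
λ = hc/E = 1239.84 eV·nm / 217.6912 eV = 5.70 nm

This energy equals the ionization energy from the n = 2 state of O⁷⁺.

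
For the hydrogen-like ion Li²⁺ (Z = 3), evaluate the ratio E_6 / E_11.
3.36111

Using E_n = -13.6057 Z² / n² eV with Z = 3:

E_6 = -13.6057 × 3² / 6² = -122.4513 / 36 = -3.40142500000 eV
E_11 = -13.6057 × 3² / 11² = -122.4513 / 121 = -1.01199421488 eV

The ratio is:
E_6/E_11 = (-3.40142500000) / (-1.01199421488)
E_6/E_11 = (-122.4513/36) / (-122.4513/121)
E_6/E_11 = 121/36
E_6/E_11 = 3.36111
(Note: the Z² factors cancel in the ratio.)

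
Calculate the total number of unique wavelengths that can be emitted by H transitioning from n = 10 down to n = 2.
36

The electron can occupy levels n = 2, 3, ..., 10 during de-excitation — that is m = 10 - 2 + 1 = 9 distinct levels.

The number of distinct spectral lines equals the number of ways to choose 2 of these m levels (each pair gives one possible emission transition):

Number of lines = m(m-1)/2 = 9×8/2 = 36

These correspond to all possible transitions between the 9 levels:
10 → 9, 10 → 8, 10 → 7, 10 → 6, 10 → 5, 10 → 4, 10 → 3, 10 → 2...

Each transition produces a photon with a unique energy (and thus wavelength). This count does not depend on Z.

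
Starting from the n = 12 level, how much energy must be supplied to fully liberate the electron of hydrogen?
0.0945 eV

The ionization energy is the energy needed to remove the electron completely (n → ∞).

For hydrogen, E_n = -13.6057 eV / n².

At n = 12: E_12 = -13.6057 / 12² = -0.0944840 eV
At n = ∞: E_∞ = 0 eV

Ionization energy = E_∞ - E_12 = 0 - (-0.0944840) = 0.0944840 eV
Ionization energy ≈ 0.0945 eV

This is also called the binding energy of the electron in state n = 12.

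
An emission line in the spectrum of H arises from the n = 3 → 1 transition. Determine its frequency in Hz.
2.92e+15 Hz

First, find the transition energy:
E_3 = -13.6057 / 3² = -1.5117 eV
E_1 = -13.6057 / 1² = -13.6057 eV
|ΔE| = |E_1 - E_3| = 12.0940 eV

Convert to Joules: E = 12.0940 eV × (1.602177 × 10⁻¹⁹ J/eV) = 1.9377e-18 J

Using E = hf:
f = E/h = 1.9377e-18 J / (6.62607 × 10⁻³⁴ J·s)
f = 2.92e+15 Hz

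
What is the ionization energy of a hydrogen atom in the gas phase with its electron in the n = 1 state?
13.61 eV

The ionization energy is the energy needed to remove the electron completely (n → ∞).

For hydrogen, E_n = -13.6057 eV / n².

At n = 1: E_1 = -13.6057 / 1² = -13.60570 eV
At n = ∞: E_∞ = 0 eV

Ionization energy = E_∞ - E_1 = 0 - (-13.60570) = 13.60570 eV
Ionization energy ≈ 13.61 eV

This is also called the binding energy of the electron in state n = 1.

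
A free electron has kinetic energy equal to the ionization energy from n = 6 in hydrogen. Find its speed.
3.65e+05 m/s (or 0.122% of c)

The binding energy at n = 6 for hydrogen is:
E_6 = -13.6057/6² = -0.377936 eV
|E_6| = 0.377936 eV

Convert to Joules:
KE = 0.377936 eV × (1.602177 × 10⁻¹⁹ J/eV) = 6.0552e-20 J

Using KE = ½mv²:
v = √(2·KE/m_e)
v = √(2 × 6.0552e-20 J / 9.10938 × 10⁻³¹ kg)
v = 3.65e+05 m/s

This is approximately 0.122% the speed of light.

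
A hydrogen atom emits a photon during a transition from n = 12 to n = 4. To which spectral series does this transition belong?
Brackett series

The spectral series in hydrogen are named based on the final (lower) energy level:
- Lyman series: n_final = 1 (ultraviolet)
- Balmer series: n_final = 2 (visible/near-UV)
- Paschen series: n_final = 3 (infrared)
- Brackett series: n_final = 4 (infrared)
- Pfund series: n_final = 5 (far infrared)

Since this transition ends at n = 4, it belongs to the Brackett series.

For reference, this 12 → 4 line has photon energy
ΔE = 13.6057 eV × (1/4² - 1/12²) = 0.7558722222 eV,
corresponding to wavelength λ = hc/ΔE = 1239.84 eV·nm / 0.7558722222 eV = 1640.2772 nm in the infrared region.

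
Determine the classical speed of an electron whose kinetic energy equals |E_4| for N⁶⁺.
3.83e+06 m/s (or 1.28% of c)

The binding energy at n = 4 for N⁶⁺ is:
E_4 = -13.6057 × 7²/4² = -41.6675 eV
|E_4| = 41.6675 eV

Convert to Joules:
KE = 41.6675 eV × (1.602177 × 10⁻¹⁹ J/eV) = 6.6759e-18 J

Using KE = ½mv²:
v = √(2·KE/m_e)
v = √(2 × 6.6759e-18 J / 9.10938 × 10⁻³¹ kg)
v = 3.83e+06 m/s

This is approximately 1.28% the speed of light.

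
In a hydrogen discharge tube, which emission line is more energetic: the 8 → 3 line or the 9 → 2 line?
9 → 2

Calculate the energy for each transition:

Transition 8 → 3:
ΔE₁ = |E_3 - E_8| = |-13.6057/3² - (-13.6057/8²)|
ΔE₁ = |-1.511744444 - (-0.212589063)| = 1.299155 eV

Transition 9 → 2:
ΔE₂ = |E_2 - E_9| = |-13.6057/2² - (-13.6057/9²)|
ΔE₂ = |-3.401425000 - (-0.167971605)| = 3.233453 eV

Since 3.233453 eV > 1.299155 eV, the transition 9 → 2 emits the more energetic photon.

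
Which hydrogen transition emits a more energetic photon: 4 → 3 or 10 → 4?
10 → 4

Calculate the energy for each transition:

Transition 4 → 3:
ΔE₁ = |E_3 - E_4| = |-13.6057/3² - (-13.6057/4²)|
ΔE₁ = |-1.51174444444 - (-0.85035625000)| = 0.66138819 eV

Transition 10 → 4:
ΔE₂ = |E_4 - E_10| = |-13.6057/4² - (-13.6057/10²)|
ΔE₂ = |-0.85035625000 - (-0.13605700000)| = 0.71429925 eV

Since 0.71429925 eV > 0.66138819 eV, the transition 10 → 4 emits the more energetic photon.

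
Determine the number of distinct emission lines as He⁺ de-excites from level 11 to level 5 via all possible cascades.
21

The electron can occupy levels n = 5, 6, ..., 11 during de-excitation — that is m = 11 - 5 + 1 = 7 distinct levels.

The number of distinct spectral lines equals the number of ways to choose 2 of these m levels (each pair gives one possible emission transition):

Number of lines = m(m-1)/2 = 7×6/2 = 21

These correspond to all possible transitions between the 7 levels:
11 → 10, 11 → 9, 11 → 8, 11 → 7, 11 → 6, 11 → 5, 10 → 9, 10 → 8...

Each transition produces a photon with a unique energy (and thus wavelength). This count does not depend on Z.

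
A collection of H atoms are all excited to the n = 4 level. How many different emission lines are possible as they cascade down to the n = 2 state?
3

The electron can occupy levels n = 2, 3, ..., 4 during de-excitation — that is m = 4 - 2 + 1 = 3 distinct levels.

The number of distinct spectral lines equals the number of ways to choose 2 of these m levels (each pair gives one possible emission transition):

Number of lines = m(m-1)/2 = 3×2/2 = 3

These correspond to all possible transitions between the 3 levels:
4 → 3, 4 → 2, 3 → 2

Each transition produces a photon with a unique energy (and thus wavelength). This count does not depend on Z.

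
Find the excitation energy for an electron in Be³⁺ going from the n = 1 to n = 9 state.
215.00365 eV

The energy levels of a hydrogen-like atom are E_n = -13.6057 Z² eV / n².

Energy at n = 1: E_1 = -13.6057 × 4² / 1² = -217.69120000 eV
Energy at n = 9: E_9 = -13.6057 × 4² / 9² = -2.68754568 eV

The excitation energy is the difference:
ΔE = E_9 - E_1
ΔE = -2.68754568 - (-217.69120000)
ΔE = 215.00365 eV

Since this is positive, energy must be absorbed (photon absorption).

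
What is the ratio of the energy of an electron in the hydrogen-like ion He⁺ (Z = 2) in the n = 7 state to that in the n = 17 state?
5.897959

Using E_n = -13.6057 Z² / n² eV with Z = 2:

E_7 = -13.6057 × 2² / 7² = -54.4228 / 49 = -1.110669387755 eV
E_17 = -13.6057 × 2² / 17² = -54.4228 / 289 = -0.188314186851 eV

The ratio is:
E_7/E_17 = (-1.110669387755) / (-0.188314186851)
E_7/E_17 = (-54.4228/49) / (-54.4228/289)
E_7/E_17 = 289/49
E_7/E_17 = 5.897959
(Note: the Z² factors cancel in the ratio.)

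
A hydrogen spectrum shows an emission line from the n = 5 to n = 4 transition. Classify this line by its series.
Brackett series

The spectral series in hydrogen are named based on the final (lower) energy level:
- Lyman series: n_final = 1 (ultraviolet)
- Balmer series: n_final = 2 (visible/near-UV)
- Paschen series: n_final = 3 (infrared)
- Brackett series: n_final = 4 (infrared)
- Pfund series: n_final = 5 (far infrared)

Since this transition ends at n = 4, it belongs to the Brackett series.

For reference, this 5 → 4 line has photon energy
ΔE = 13.6057 eV × (1/4² - 1/5²) = 0.3061282500 eV,
corresponding to wavelength λ = hc/ΔE = 1239.84 eV·nm / 0.3061282500 eV = 4050.0673 nm in the infrared region.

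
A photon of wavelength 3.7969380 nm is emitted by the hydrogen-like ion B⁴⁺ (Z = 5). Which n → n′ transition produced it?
n = 5 → n = 1

First, find the photon energy from the wavelength (hc = 1239.84 eV·nm):
E = hc/λ = 1239.84 eV·nm / 3.7969380 nm = 326.53680 eV

The energy levels of B⁴⁺ satisfy E_n = -13.6057 × 5² / n² eV, so an emission n_i → n_f releases
ΔE = 13.6057 × 5² × (1/n_f² − 1/n_i²) eV.

Setting ΔE equal to the photon energy:
1/n_f² − 1/n_i² = 326.53680 / (13.6057 × 5²) = 0.96000000

Since 1/n_i² must be positive, we need 1/n_f² > 0.96000000, i.e. n_f ≤ 1. For each allowed n_f, solve n_i = (1/n_f² − 0.96000000)^(−1/2) and check whether it is a whole number:
  n_f = 1: 1/n_i² = 1.00000000 − 0.96000000 = 0.04000000 → n_i = 5.000  → integer, n_i = 5 ✓

Only n_f = 1 gives an integer upper level, n_i = 5.

The transition is from n = 5 to n = 1 (emission).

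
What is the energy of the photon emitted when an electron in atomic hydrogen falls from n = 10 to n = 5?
0.408 eV

The energy levels are E_n = -13.6057 eV / n².

Energy at n = 10: E_10 = -13.6057 / 10² = -0.136057 eV
Energy at n = 5: E_5 = -13.6057 / 5² = -0.544228 eV

For emission (electron falling to lower state), the photon energy is:
E_photon = E_10 - E_5 = |-0.136057 - (-0.544228)|
E_photon = 0.408 eV

This energy is carried away by the emitted photon.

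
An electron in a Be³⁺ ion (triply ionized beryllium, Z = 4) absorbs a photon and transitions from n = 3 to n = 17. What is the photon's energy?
23.434654 eV

The energy levels of a hydrogen-like atom are E_n = -13.6057 Z² eV / n².

Energy at n = 3: E_3 = -13.6057 × 4² / 3² = -24.187911111 eV
Energy at n = 17: E_17 = -13.6057 × 4² / 17² = -0.753256747 eV

The excitation energy is the difference:
ΔE = E_17 - E_3
ΔE = -0.753256747 - (-24.187911111)
ΔE = 23.434654 eV

Since this is positive, energy must be absorbed (photon absorption).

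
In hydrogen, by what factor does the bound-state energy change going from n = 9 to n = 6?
2.25000

Using E_n = -13.6057 Z² / n² eV with Z = 1:

E_6 = -13.6057 / 6² = -13.6057 / 36 = -0.37793611111 eV
E_9 = -13.6057 / 9² = -13.6057 / 81 = -0.16797160494 eV

The ratio is:
E_6/E_9 = (-0.37793611111) / (-0.16797160494)
E_6/E_9 = (-13.6057/36) / (-13.6057/81)
E_6/E_9 = 81/36
E_6/E_9 = 2.25000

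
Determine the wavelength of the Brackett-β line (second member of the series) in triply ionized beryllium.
164.0277 nm

The lines of a series are numbered from the longest wavelength (smallest ΔE) outward; the second line is the transition from n = n_f + 2 to n_f.
The Brackett series has all transitions ending at n_f = 4.

For Be³⁺ (Z = 4), the second line (β-line) is the jump from n = 6 to n = 4:
E_6 = -13.6057 × 4² / 6² = -6.04697778 eV
E_4 = -13.6057 × 4² / 4² = -13.60570000 eV
ΔE = E_6 - E_4 = 7.55872222 eV

λ = hc/E = 1239.84 eV·nm / 7.55872222 eV
λ = 164.0277 nm

This is the β-line of the Brackett series in Be³⁺.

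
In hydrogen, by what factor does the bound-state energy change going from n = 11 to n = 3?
13.44444

Using E_n = -13.6057 Z² / n² eV with Z = 1:

E_3 = -13.6057 / 3² = -13.6057 / 9 = -1.51174444444 eV
E_11 = -13.6057 / 11² = -13.6057 / 121 = -0.11244380165 eV

The ratio is:
E_3/E_11 = (-1.51174444444) / (-0.11244380165)
E_3/E_11 = (-13.6057/9) / (-13.6057/121)
E_3/E_11 = 121/9
E_3/E_11 = 13.44444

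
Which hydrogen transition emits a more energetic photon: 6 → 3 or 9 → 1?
9 → 1

Calculate the energy for each transition:

Transition 6 → 3:
ΔE₁ = |E_3 - E_6| = |-13.6057/3² - (-13.6057/6²)|
ΔE₁ = |-1.51174444 - (-0.37793611)| = 1.13381 eV

Transition 9 → 1:
ΔE₂ = |E_1 - E_9| = |-13.6057/1² - (-13.6057/9²)|
ΔE₂ = |-13.60570000 - (-0.16797160)| = 13.43773 eV

Since 13.43773 eV > 1.13381 eV, the transition 9 → 1 emits the more energetic photon.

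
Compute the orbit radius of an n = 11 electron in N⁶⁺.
0.914721 nm (or 9.147206 Å)

The Bohr radius formula is:
r_n = n² a₀ / Z

where a₀ = 0.052917721 nm is the Bohr radius.

For N⁶⁺ (Z = 7) at n = 11:
r_11 = 11² × 0.052917721 nm / 7
r_11 = 121 × 0.052917721 nm / 7
r_11 = 6.4030442 nm / 7
r_11 = 0.914721 nm

The electron orbits at approximately 0.914721 nm from the nucleus.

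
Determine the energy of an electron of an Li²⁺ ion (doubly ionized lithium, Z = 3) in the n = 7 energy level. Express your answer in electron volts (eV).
-2.49901 eV

The energy levels of a hydrogen-like atom are given by:
E_n = -13.6057 Z² / n² eV  (with Z = 3 for Li²⁺)

For n = 7:
E_7 = -13.6057 × 3² / 7²
E_7 = -13.6057 × 9 / 49
E_7 = -2.49901 eV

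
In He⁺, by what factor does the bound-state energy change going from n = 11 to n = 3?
13.4444

Using E_n = -13.6057 Z² / n² eV with Z = 2:

E_3 = -13.6057 × 2² / 3² = -54.4228 / 9 = -6.0469777778 eV
E_11 = -13.6057 × 2² / 11² = -54.4228 / 121 = -0.4497752066 eV

The ratio is:
E_3/E_11 = (-6.0469777778) / (-0.4497752066)
E_3/E_11 = (-54.4228/9) / (-54.4228/121)
E_3/E_11 = 121/9
E_3/E_11 = 13.4444
(Note: the Z² factors cancel in the ratio.)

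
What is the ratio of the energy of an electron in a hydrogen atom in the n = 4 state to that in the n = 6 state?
2.250

Using E_n = -13.6057 Z² / n² eV with Z = 1:

E_4 = -13.6057 / 4² = -13.6057 / 16 = -0.850356250 eV
E_6 = -13.6057 / 6² = -13.6057 / 36 = -0.377936111 eV

The ratio is:
E_4/E_6 = (-0.850356250) / (-0.377936111)
E_4/E_6 = (-13.6057/16) / (-13.6057/36)
E_4/E_6 = 36/16
E_4/E_6 = 2.250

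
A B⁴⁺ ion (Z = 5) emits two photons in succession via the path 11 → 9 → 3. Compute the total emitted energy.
34.982516 eV

The energy levels of B⁴⁺ are E_n = -13.6057 × 5² / n² eV.

First transition (11 → 9):
ΔE₁ = |E_9 - E_11|
ΔE₁ = |-4.199290123457 - (-2.811095041322)| = 1.388195082 eV

Second transition (9 → 3):
ΔE₂ = |E_3 - E_9|
ΔE₂ = |-37.793611111111 - (-4.199290123457)| = 33.594320988 eV

Total energy released:
E_total = ΔE₁ + ΔE₂ = 1.388195082 + 33.594320988 = 34.982516 eV

Note: This equals the direct transition 11 → 3: 34.982516 eV ✓
Energy is conserved regardless of the path taken.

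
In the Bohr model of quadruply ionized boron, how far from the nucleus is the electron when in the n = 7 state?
0.5186 nm (or 5.1859 Å)

The Bohr radius formula is:
r_n = n² a₀ / Z

where a₀ = 0.0529177 nm is the Bohr radius.

For B⁴⁺ (Z = 5) at n = 7:
r_7 = 7² × 0.0529177 nm / 5
r_7 = 49 × 0.0529177 nm / 5
r_7 = 2.59297 nm / 5
r_7 = 0.5186 nm

The electron orbits at approximately 0.5186 nm from the nucleus.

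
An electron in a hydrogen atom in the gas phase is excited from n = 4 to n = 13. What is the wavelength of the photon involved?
1610.497 nm

First, find the transition energy using E_n = -13.6057 / n² eV:
E_4 = -13.6057 / 4² = -0.850356250 eV
E_13 = -13.6057 / 13² = -0.080507101 eV

Photon energy: |ΔE| = |E_13 - E_4| = 0.769849149 eV

Convert to wavelength using E = hc/λ with hc = 1239.84 eV·nm:
λ = hc/E = 1239.84 eV·nm / 0.769849149 eV
λ = 1610.497 nm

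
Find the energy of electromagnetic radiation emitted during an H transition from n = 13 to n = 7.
0.1972 eV

The energy levels are E_n = -13.6057 eV / n².

Energy at n = 13: E_13 = -13.6057 / 13² = -0.0805071 eV
Energy at n = 7: E_7 = -13.6057 / 7² = -0.2776673 eV

For emission (electron falling to lower state), the photon energy is:
E_photon = E_13 - E_7 = |-0.0805071 - (-0.2776673)|
E_photon = 0.1972 eV

This energy is carried away by the emitted photon.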